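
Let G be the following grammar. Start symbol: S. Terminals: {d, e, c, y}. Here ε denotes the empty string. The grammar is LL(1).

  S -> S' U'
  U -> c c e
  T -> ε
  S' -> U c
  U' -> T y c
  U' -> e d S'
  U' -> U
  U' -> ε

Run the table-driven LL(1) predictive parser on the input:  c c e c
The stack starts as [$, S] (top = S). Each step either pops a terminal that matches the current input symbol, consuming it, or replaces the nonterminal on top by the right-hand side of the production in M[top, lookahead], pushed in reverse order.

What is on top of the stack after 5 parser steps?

     Stack         Input      Action
  1  $ S           c c e c $  expand S -> S' U'
  2  $ U' S'       c c e c $  expand S' -> U c
  3  $ U' c U      c c e c $  expand U -> c c e
  4  $ U' c e c c  c c e c $  match c
  5  $ U' c e c    c e c $    match c
Stack after step 5: $ U' c e (top = e).

e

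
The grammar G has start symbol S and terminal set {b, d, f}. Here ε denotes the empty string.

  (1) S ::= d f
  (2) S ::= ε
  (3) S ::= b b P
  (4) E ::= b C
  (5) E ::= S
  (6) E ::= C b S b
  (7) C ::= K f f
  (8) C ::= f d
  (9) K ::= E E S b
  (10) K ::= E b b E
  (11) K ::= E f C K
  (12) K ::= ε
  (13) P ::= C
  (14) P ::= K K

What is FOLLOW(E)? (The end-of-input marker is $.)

FIRST(S) = {ε, b, d}
FIRST(E) = {ε, b, d, f}  (via S, C b S b)
FIRST(K) = {ε, b, d, f}  (via E E S b, E b b E, E f C K)
FIRST(C) = {b, d, f}  (via K f f)
FIRST(P) = {ε, b, d, f}  (via C, K K)
FOLLOW(S) includes $ since S is the start symbol.
FOLLOW(S): in E::=S, the suffix after S is empty, so FOLLOW(S) ⊇ FOLLOW(E) = {$, b, d, f}; in E::=C b S b, S is followed by b with FIRST {b}; in K::=E E S b, S is followed by b with FIRST {b}. Thus FOLLOW(S) = {$, b, d, f}.
FOLLOW(P): in S::=b b P, the suffix after P is empty, so FOLLOW(P) ⊇ FOLLOW(S) = {$, b, d, f}. Thus FOLLOW(P) = {$, b, d, f}.
FOLLOW(K): in C::=K f f, K is followed by f f with FIRST {f}; in K::=E f C K, the suffix after K is empty (adds nothing new); in P::=K K (occurrence 1), K is followed by K with FIRST {ε, b, d, f}; in P::=K K (occurrence 1), the suffix after K is nullable, so FOLLOW(K) ⊇ FOLLOW(P) = {$, b, d, f}; in P::=K K (occurrence 2), the suffix after K is empty, so FOLLOW(K) ⊇ FOLLOW(P) = {$, b, d, f}. Thus FOLLOW(K) = {$, b, d, f}.
FOLLOW(E): in K::=E E S b (occurrence 1), E is followed by E S b with FIRST {b, d, f}; in K::=E E S b (occurrence 2), E is followed by S b with FIRST {b, d}; in K::=E b b E (occurrence 1), E is followed by b b E with FIRST {b}; in K::=E b b E (occurrence 2), the suffix after E is empty, so FOLLOW(E) ⊇ FOLLOW(K) = {$, b, d, f}; in K::=E f C K, E is followed by f C K with FIRST {f}. Thus FOLLOW(E) = {$, b, d, f}.
FOLLOW(C): in E::=b C, the suffix after C is empty, so FOLLOW(C) ⊇ FOLLOW(E) = {$, b, d, f}; in E::=C b S b, C is followed by b S b with FIRST {b}; in K::=E f C K, C is followed by K with FIRST {ε, b, d, f}; in K::=E f C K, the suffix after C is nullable, so FOLLOW(C) ⊇ FOLLOW(K) = {$, b, d, f}; in P::=C, the suffix after C is empty, so FOLLOW(C) ⊇ FOLLOW(P) = {$, b, d, f}. Thus FOLLOW(C) = {$, b, d, f}.

{$, b, d, f}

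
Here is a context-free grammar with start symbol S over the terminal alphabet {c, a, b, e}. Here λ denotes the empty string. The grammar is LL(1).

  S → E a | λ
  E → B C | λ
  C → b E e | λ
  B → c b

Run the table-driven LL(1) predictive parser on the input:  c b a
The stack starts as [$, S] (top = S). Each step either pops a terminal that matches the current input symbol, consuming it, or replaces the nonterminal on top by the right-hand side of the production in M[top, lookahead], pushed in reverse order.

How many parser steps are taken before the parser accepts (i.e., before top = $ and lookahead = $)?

7

     Stack      Input    Action
  1  $ S        c b a $  expand S → E a
  2  $ a E      c b a $  expand E → B C
  3  $ a C B    c b a $  expand B → c b
  4  $ a C b c  c b a $  match c
  5  $ a C b    b a $    match b
  6  $ a C      a $      expand C → λ
  7  $ a        a $      match a
Accept reached after 7 steps.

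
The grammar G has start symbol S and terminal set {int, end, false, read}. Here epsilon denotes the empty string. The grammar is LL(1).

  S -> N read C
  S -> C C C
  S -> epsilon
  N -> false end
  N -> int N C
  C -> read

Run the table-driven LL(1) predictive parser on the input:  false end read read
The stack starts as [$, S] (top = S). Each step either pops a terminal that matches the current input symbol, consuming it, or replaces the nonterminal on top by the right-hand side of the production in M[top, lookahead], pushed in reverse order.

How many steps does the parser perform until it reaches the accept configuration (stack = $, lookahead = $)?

step 1: stack=$ S  input=false end read read $  — expand S -> N read C
step 2: stack=$ C read N  input=false end read read $  — expand N -> false end
step 3: stack=$ C read end false  input=false end read read $  — match false
step 4: stack=$ C read end  input=end read read $  — match end
step 5: stack=$ C read  input=read read $  — match read
step 6: stack=$ C  input=read $  — expand C -> read
step 7: stack=$ read  input=read $  — match read
Accept reached after 7 steps.

7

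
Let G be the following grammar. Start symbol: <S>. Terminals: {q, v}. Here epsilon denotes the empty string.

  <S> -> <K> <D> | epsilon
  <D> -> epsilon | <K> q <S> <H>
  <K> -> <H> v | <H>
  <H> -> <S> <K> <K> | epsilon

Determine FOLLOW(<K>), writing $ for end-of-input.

FIRST(<S>) = {epsilon, q, v}  (via <K> <D>)
FIRST(<D>) = {epsilon, q, v}  (via <K> q <S> <H>)
FIRST(<K>) = {epsilon, q, v}  (via <H> v, <H>)
FIRST(<H>) = {epsilon, q, v}  (via <S> <K> <K>)
FOLLOW(<S>) includes $ since <S> is the start symbol.
FOLLOW(<S>): in <D>-><K> q <S> <H>, <S> is followed by <H> with FIRST {epsilon, q, v}; in <D>-><K> q <S> <H>, the suffix after <S> is nullable, so FOLLOW(<S>) ⊇ FOLLOW(<D>) = {$, q, v}; in <H>-><S> <K> <K>, <S> is followed by <K> <K> with FIRST {epsilon, q, v}; in <H>-><S> <K> <K>, the suffix after <S> is nullable, so FOLLOW(<S>) ⊇ FOLLOW(<H>) = {$, q, v}. Thus FOLLOW(<S>) = {$, q, v}.
FOLLOW(<D>): in <S>-><K> <D>, the suffix after <D> is empty, so FOLLOW(<D>) ⊇ FOLLOW(<S>) = {$, q, v}. Thus FOLLOW(<D>) = {$, q, v}.
FOLLOW(<K>): in <S>-><K> <D>, <K> is followed by <D> with FIRST {epsilon, q, v}; in <S>-><K> <D>, the suffix after <K> is nullable, so FOLLOW(<K>) ⊇ FOLLOW(<S>) = {$, q, v}; in <D>-><K> q <S> <H>, <K> is followed by q <S> <H> with FIRST {q}; in <H>-><S> <K> <K> (occurrence 1), <K> is followed by <K> with FIRST {epsilon, q, v}; in <H>-><S> <K> <K> (occurrence 1), the suffix after <K> is nullable, so FOLLOW(<K>) ⊇ FOLLOW(<H>) = {$, q, v}; in <H>-><S> <K> <K> (occurrence 2), the suffix after <K> is empty, so FOLLOW(<K>) ⊇ FOLLOW(<H>) = {$, q, v}. Thus FOLLOW(<K>) = {$, q, v}.
FOLLOW(<H>): in <D>-><K> q <S> <H>, the suffix after <H> is empty, so FOLLOW(<H>) ⊇ FOLLOW(<D>) = {$, q, v}; in <K>-><H> v, <H> is followed by v with FIRST {v}; in <K>-><H>, the suffix after <H> is empty, so FOLLOW(<H>) ⊇ FOLLOW(<K>) = {$, q, v}. Thus FOLLOW(<H>) = {$, q, v}.

{$, q, v}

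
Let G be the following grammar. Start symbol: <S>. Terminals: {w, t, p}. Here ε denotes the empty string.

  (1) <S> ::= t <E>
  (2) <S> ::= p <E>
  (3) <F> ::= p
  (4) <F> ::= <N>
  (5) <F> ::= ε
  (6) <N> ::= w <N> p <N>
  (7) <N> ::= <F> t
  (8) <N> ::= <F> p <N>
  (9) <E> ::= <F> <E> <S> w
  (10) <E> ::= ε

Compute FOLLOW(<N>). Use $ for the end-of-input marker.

{p, t, w}

FIRST(<S>) = {p, t}
FIRST(<F>) = {ε, p, t, w}  (via <N>)
FIRST(<N>) = {p, t, w}  (via <F> t, <F> p <N>)
FIRST(<E>) = {ε, p, t, w}  (via <F> <E> <S> w)
FOLLOW(<S>) includes $ since <S> is the start symbol.
FOLLOW(<S>): in <E>::=<F> <E> <S> w, <S> is followed by w with FIRST {w}. Thus FOLLOW(<S>) = {$, w}.
FOLLOW(<F>): in <N>::=<F> t, <F> is followed by t with FIRST {t}; in <N>::=<F> p <N>, <F> is followed by p <N> with FIRST {p}; in <E>::=<F> <E> <S> w, <F> is followed by <E> <S> w with FIRST {p, t, w}. Thus FOLLOW(<F>) = {p, t, w}.
FOLLOW(<N>): in <F>::=<N>, the suffix after <N> is empty, so FOLLOW(<N>) ⊇ FOLLOW(<F>) = {p, t, w}; in <N>::=w <N> p <N> (occurrence 1), <N> is followed by p <N> with FIRST {p}; in <N>::=w <N> p <N> (occurrence 2), the suffix after <N> is empty (adds nothing new); in <N>::=<F> p <N>, the suffix after <N> is empty (adds nothing new). Thus FOLLOW(<N>) = {p, t, w}.
FOLLOW(<E>): in <S>::=t <E>, the suffix after <E> is empty, so FOLLOW(<E>) ⊇ FOLLOW(<S>) = {$, w}; in <S>::=p <E>, the suffix after <E> is empty, so FOLLOW(<E>) ⊇ FOLLOW(<S>) = {$, w}; in <E>::=<F> <E> <S> w, <E> is followed by <S> w with FIRST {p, t}. Thus FOLLOW(<E>) = {$, p, t, w}.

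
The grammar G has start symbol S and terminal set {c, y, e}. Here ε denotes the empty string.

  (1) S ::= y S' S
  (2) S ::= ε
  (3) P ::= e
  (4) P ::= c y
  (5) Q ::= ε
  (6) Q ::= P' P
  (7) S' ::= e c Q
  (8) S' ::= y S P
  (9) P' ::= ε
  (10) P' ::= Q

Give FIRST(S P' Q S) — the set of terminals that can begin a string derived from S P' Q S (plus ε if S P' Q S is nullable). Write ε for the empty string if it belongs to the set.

FIRST(S): from S::=y S' S we get {y}; from S::=ε we get {ε}. So FIRST(S) = {ε, y}.
FIRST(P): from P::=e we get {e}; from P::=c y we get {c}. So FIRST(P) = {c, e}.
FIRST(S'): from S'::=e c Q we get {e}; from S'::=y S P we get {y}. So FIRST(S') = {e, y}.
FIRST(Q): from Q::=ε we get {ε}; from Q::=P' P we get {c, e}. So FIRST(Q) = {ε, c, e}.
FIRST(P'): from P'::=ε we get {ε}; from P'::=Q we get {ε, c, e}. So FIRST(P') = {ε, c, e}.
FIRST(S P' Q S): take FIRST of each symbol in turn, carrying on past any symbol whose FIRST contains ε; result {ε, c, e, y}.

{ε, c, e, y}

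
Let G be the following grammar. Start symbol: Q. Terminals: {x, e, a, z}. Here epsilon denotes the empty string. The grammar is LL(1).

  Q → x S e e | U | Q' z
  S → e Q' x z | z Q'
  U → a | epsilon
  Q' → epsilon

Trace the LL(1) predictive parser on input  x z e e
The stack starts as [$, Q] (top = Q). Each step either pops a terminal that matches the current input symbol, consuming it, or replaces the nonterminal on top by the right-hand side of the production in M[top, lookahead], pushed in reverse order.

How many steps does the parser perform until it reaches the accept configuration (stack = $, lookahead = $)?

7

     Stack       Input      Action
  1  $ Q         x z e e $  expand Q → x S e e
  2  $ e e S x   x z e e $  match x
  3  $ e e S     z e e $    expand S → z Q'
  4  $ e e Q' z  z e e $    match z
  5  $ e e Q'    e e $      expand Q' → epsilon
  6  $ e e       e e $      match e
  7  $ e         e $        match e
Accept reached after 7 steps.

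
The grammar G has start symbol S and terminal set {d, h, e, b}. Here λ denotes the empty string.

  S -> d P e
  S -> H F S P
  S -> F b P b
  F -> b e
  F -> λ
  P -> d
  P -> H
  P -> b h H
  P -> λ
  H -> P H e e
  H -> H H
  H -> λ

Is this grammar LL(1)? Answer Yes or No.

No

FIRST(S) = {b, d, e}
FIRST(F) = {λ, b}
FIRST(P) = {λ, b, d, e}
FIRST(H) = {λ, b, d, e}
FOLLOW(S) = {$, b, d, e}
FOLLOW(F) = {b, d, e}
FOLLOW(P) = {$, b, d, e}
FOLLOW(H) = {$, b, d, e}
Cell M[F, b] receives both F -> b e and F -> λ — the grammar is not LL(1).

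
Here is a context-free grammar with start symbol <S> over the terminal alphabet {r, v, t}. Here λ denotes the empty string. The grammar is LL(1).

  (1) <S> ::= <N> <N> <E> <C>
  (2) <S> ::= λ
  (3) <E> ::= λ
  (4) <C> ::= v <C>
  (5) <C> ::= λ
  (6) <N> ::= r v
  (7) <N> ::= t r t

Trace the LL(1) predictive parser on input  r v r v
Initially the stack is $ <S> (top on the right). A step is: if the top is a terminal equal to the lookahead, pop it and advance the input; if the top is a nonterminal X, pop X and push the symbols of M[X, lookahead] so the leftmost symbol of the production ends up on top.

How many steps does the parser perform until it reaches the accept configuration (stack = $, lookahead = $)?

9

step 1: stack=$ <S>  input=r v r v $  — expand <S> ::= <N> <N> <E> <C>
step 2: stack=$ <C> <E> <N> <N>  input=r v r v $  — expand <N> ::= r v
step 3: stack=$ <C> <E> <N> v r  input=r v r v $  — match r
step 4: stack=$ <C> <E> <N> v  input=v r v $  — match v
step 5: stack=$ <C> <E> <N>  input=r v $  — expand <N> ::= r v
step 6: stack=$ <C> <E> v r  input=r v $  — match r
step 7: stack=$ <C> <E> v  input=v $  — match v
step 8: stack=$ <C> <E>  input=$  — expand <E> ::= λ
step 9: stack=$ <C>  input=$  — expand <C> ::= λ
Accept reached after 9 steps.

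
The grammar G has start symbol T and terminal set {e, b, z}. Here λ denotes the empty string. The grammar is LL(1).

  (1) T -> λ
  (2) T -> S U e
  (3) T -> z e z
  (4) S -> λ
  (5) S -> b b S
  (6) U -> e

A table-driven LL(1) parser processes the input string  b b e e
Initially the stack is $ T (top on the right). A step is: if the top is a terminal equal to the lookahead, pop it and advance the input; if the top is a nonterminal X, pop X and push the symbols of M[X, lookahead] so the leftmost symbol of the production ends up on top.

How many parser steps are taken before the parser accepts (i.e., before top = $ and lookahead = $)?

8

     Stack        Input      Action
  1  $ T          b b e e $  expand T -> S U e
  2  $ e U S      b b e e $  expand S -> b b S
  3  $ e U S b b  b b e e $  match b
  4  $ e U S b    b e e $    match b
  5  $ e U S      e e $      expand S -> λ
  6  $ e U        e e $      expand U -> e
  7  $ e e        e e $      match e
  8  $ e          e $        match e
Accept reached after 8 steps.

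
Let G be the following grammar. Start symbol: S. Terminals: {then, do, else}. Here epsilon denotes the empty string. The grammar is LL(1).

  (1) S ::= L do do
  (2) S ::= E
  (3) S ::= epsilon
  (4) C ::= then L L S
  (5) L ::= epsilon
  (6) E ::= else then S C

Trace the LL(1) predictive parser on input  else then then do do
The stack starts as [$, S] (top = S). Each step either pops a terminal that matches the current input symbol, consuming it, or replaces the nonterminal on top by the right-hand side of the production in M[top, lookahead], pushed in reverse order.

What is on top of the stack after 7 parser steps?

step 1: stack=$ S  input=else then then do do $  — expand S ::= E
step 2: stack=$ E  input=else then then do do $  — expand E ::= else then S C
step 3: stack=$ C S then else  input=else then then do do $  — match else
step 4: stack=$ C S then  input=then then do do $  — match then
step 5: stack=$ C S  input=then do do $  — expand S ::= epsilon
step 6: stack=$ C  input=then do do $  — expand C ::= then L L S
step 7: stack=$ S L L then  input=then do do $  — match then
Stack after step 7: $ S L L (top = L).

L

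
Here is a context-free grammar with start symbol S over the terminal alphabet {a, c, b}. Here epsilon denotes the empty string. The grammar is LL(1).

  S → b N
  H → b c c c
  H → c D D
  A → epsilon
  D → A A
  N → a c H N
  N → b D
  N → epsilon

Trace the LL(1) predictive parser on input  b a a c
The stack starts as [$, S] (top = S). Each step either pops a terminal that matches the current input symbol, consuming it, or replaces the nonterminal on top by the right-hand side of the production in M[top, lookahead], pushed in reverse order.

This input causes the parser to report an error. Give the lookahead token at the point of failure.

a

     Stack      Input      Action
  1  $ S        b a a c $  expand S → b N
  2  $ N b      b a a c $  match b
  3  $ N        a a c $    expand N → a c H N
  4  $ N H c a  a a c $    match a
  5  $ N H c    a c $      error: top is terminal c but lookahead is a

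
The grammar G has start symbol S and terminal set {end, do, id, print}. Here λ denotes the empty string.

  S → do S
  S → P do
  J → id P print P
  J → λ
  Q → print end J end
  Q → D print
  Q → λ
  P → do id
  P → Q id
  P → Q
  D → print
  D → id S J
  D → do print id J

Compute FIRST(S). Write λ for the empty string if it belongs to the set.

{do, id, print}

FIRST(J) = {λ, id}
FIRST(D) = {do, id, print}
FIRST(Q) = {λ, do, id, print}  (via D print)
FIRST(P) = {λ, do, id, print}  (via Q id, Q)
FIRST(S) = {do, id, print}  (via P do)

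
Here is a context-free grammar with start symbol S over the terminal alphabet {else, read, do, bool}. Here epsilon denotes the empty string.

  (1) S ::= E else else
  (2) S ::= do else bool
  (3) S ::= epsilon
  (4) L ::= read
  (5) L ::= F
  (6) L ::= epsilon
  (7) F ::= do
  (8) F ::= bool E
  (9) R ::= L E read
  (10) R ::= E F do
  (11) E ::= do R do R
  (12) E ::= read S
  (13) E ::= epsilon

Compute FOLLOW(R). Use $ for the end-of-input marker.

FIRST(F): from F::=do we get {do}; from F::=bool E we get {bool}. So FIRST(F) = {bool, do}.
FIRST(E): from E::=do R do R we get {do}; from E::=read S we get {read}; from E::=epsilon we get {epsilon}. So FIRST(E) = {epsilon, do, read}.
FIRST(S): from S::=E else else we get {do, else, read}; from S::=do else bool we get {do}; from S::=epsilon we get {epsilon}. So FIRST(S) = {epsilon, do, else, read}.
FIRST(L): from L::=read we get {read}; from L::=F we get {bool, do}; from L::=epsilon we get {epsilon}. So FIRST(L) = {epsilon, bool, do, read}.
FIRST(R): from R::=L E read we get {bool, do, read}; from R::=E F do we get {bool, do, read}. So FIRST(R) = {bool, do, read}.
FOLLOW(S) includes $ since S is the start symbol.
FOLLOW(L): in R::=L E read, L is followed by E read with FIRST {do, read}. Thus FOLLOW(L) = {do, read}.
FOLLOW(F): in L::=F, the suffix after F is empty, so FOLLOW(F) ⊇ FOLLOW(L) = {do, read}; in R::=E F do, F is followed by do with FIRST {do}. Thus FOLLOW(F) = {do, read}.
FOLLOW(E): in S::=E else else, E is followed by else else with FIRST {else}; in F::=bool E, the suffix after E is empty, so FOLLOW(E) ⊇ FOLLOW(F) = {do, read}; in R::=L E read, E is followed by read with FIRST {read}; in R::=E F do, E is followed by F do with FIRST {bool, do}. Thus FOLLOW(E) = {bool, do, else, read}.
FOLLOW(S): in E::=read S, the suffix after S is empty, so FOLLOW(S) ⊇ FOLLOW(E) = {bool, do, else, read}. Thus FOLLOW(S) = {$, bool, do, else, read}.
FOLLOW(R): in E::=do R do R (occurrence 1), R is followed by do R with FIRST {do}; in E::=do R do R (occurrence 2), the suffix after R is empty, so FOLLOW(R) ⊇ FOLLOW(E) = {bool, do, else, read}. Thus FOLLOW(R) = {bool, do, else, read}.

{bool, do, else, read}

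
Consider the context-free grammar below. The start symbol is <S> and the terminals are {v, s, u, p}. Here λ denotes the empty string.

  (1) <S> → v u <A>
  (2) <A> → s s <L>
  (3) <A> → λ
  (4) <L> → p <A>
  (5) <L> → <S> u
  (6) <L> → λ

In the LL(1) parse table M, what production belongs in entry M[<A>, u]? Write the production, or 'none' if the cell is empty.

<A> → λ

FIRST(<S>): from <S>→v u <A> we get {v}. So FIRST(<S>) = {v}.
FIRST(<A>): from <A>→s s <L> we get {s}; from <A>→λ we get {λ}. So FIRST(<A>) = {λ, s}.
FIRST(<L>): from <L>→p <A> we get {p}; from <L>→<S> u we get {v}; from <L>→λ we get {λ}. So FIRST(<L>) = {λ, p, v}.
FOLLOW(<S>) includes $ since <S> is the start symbol.
FOLLOW(<S>): in <L>→<S> u, <S> is followed by u with FIRST {u}. Thus FOLLOW(<S>) = {$, u}.
FOLLOW(<A>): in <S>→v u <A>, the suffix after <A> is empty, so FOLLOW(<A>) ⊇ FOLLOW(<S>) = {$, u}; in <L>→p <A>, the suffix after <A> is empty, so FOLLOW(<A>) ⊇ FOLLOW(<L>) = {$, u}. Thus FOLLOW(<A>) = {$, u}.
FOLLOW(<L>): in <A>→s s <L>, the suffix after <L> is empty, so FOLLOW(<L>) ⊇ FOLLOW(<A>) = {$, u}. Thus FOLLOW(<L>) = {$, u}.
For <A> → s s <L>: FIRST(s s <L>) = {s}, so it goes in M[<A>, t] for t ∈ {s}.
For <A> → λ: FIRST(λ) = {λ}, so it goes in M[<A>, t] for t ∈ {}; since λ ∈ FIRST, also for every t ∈ FOLLOW(<A>) = {$, u}.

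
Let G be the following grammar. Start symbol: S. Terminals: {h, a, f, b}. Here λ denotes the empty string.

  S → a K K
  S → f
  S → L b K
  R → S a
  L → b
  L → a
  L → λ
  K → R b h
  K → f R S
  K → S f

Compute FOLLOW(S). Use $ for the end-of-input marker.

{$, a, b, f}

FIRST(L): from L→b we get {b}; from L→a we get {a}; from L→λ we get {λ}. So FIRST(L) = {λ, a, b}.
FIRST(S): from S→a K K we get {a}; from S→f we get {f}; from S→L b K we get {a, b}. So FIRST(S) = {a, b, f}.
FIRST(R): from R→S a we get {a, b, f}. So FIRST(R) = {a, b, f}.
FIRST(K): from K→R b h we get {a, b, f}; from K→f R S we get {f}; from K→S f we get {a, b, f}. So FIRST(K) = {a, b, f}.
FOLLOW(S) includes $ since S is the start symbol.
FOLLOW(R): in K→R b h, R is followed by b h with FIRST {b}; in K→f R S, R is followed by S with FIRST {a, b, f}. Thus FOLLOW(R) = {a, b, f}.
FOLLOW(L): in S→L b K, L is followed by b K with FIRST {b}. Thus FOLLOW(L) = {b}.
FOLLOW(S): in R→S a, S is followed by a with FIRST {a}; in K→f R S, the suffix after S is empty, so FOLLOW(S) ⊇ FOLLOW(K) = {$, a, b, f}; in K→S f, S is followed by f with FIRST {f}. Thus FOLLOW(S) = {$, a, b, f}.
FOLLOW(K): in S→a K K (occurrence 1), K is followed by K with FIRST {a, b, f}; in S→a K K (occurrence 2), the suffix after K is empty, so FOLLOW(K) ⊇ FOLLOW(S) = {$, a, b, f}; in S→L b K, the suffix after K is empty, so FOLLOW(K) ⊇ FOLLOW(S) = {$, a, b, f}. Thus FOLLOW(K) = {$, a, b, f}.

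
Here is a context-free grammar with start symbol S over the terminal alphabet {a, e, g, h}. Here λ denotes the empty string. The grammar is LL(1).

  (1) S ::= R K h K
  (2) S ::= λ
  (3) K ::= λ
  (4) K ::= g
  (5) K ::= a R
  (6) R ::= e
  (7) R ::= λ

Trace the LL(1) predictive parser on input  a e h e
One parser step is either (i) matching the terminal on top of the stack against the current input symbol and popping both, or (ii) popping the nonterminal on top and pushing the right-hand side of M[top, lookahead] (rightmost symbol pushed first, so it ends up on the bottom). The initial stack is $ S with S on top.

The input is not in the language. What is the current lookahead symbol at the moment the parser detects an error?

e

step 1: stack=$ S  input=a e h e $  — expand S ::= R K h K
step 2: stack=$ K h K R  input=a e h e $  — expand R ::= λ
step 3: stack=$ K h K  input=a e h e $  — expand K ::= a R
step 4: stack=$ K h R a  input=a e h e $  — match a
step 5: stack=$ K h R  input=e h e $  — expand R ::= e
step 6: stack=$ K h e  input=e h e $  — match e
step 7: stack=$ K h  input=h e $  — match h
step 8: stack=$ K  input=e $  — error: M[K, e] is empty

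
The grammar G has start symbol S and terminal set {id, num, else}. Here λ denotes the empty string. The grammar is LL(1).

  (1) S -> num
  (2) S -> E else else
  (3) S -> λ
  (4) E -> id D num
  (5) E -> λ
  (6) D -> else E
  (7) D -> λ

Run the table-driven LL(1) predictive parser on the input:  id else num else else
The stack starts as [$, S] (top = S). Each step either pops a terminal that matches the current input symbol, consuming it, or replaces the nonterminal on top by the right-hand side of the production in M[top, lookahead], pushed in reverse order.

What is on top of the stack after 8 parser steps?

else

     Stack                   Input                    Action
  1  $ S                     id else num else else $  expand S -> E else else
  2  $ else else E           id else num else else $  expand E -> id D num
  3  $ else else num D id    id else num else else $  match id
  4  $ else else num D       else num else else $     expand D -> else E
  5  $ else else num E else  else num else else $     match else
  6  $ else else num E       num else else $          expand E -> λ
  7  $ else else num         num else else $          match num
  8  $ else else             else else $              match else
Stack after step 8: $ else (top = else).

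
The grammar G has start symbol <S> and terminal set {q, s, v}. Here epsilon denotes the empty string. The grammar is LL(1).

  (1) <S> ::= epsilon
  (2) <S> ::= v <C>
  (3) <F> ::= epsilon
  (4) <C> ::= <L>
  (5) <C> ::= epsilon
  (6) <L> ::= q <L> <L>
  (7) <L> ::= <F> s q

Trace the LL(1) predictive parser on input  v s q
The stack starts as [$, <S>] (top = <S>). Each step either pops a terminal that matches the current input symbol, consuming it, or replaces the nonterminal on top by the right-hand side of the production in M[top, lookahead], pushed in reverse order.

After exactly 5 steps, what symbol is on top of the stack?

step 1: stack=$ <S>  input=v s q $  — expand <S> ::= v <C>
step 2: stack=$ <C> v  input=v s q $  — match v
step 3: stack=$ <C>  input=s q $  — expand <C> ::= <L>
step 4: stack=$ <L>  input=s q $  — expand <L> ::= <F> s q
step 5: stack=$ q s <F>  input=s q $  — expand <F> ::= epsilon
Stack after step 5: $ q s (top = s).

s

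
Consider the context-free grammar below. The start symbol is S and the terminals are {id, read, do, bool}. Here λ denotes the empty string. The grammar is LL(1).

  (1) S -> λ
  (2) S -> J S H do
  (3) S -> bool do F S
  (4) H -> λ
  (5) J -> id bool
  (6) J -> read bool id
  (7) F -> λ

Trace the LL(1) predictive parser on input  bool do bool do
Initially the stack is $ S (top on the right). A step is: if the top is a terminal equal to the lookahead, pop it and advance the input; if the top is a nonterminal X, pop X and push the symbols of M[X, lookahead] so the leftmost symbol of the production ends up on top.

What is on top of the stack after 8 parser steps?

     Stack          Input              Action
  1  $ S            bool do bool do $  expand S -> bool do F S
  2  $ S F do bool  bool do bool do $  match bool
  3  $ S F do       do bool do $       match do
  4  $ S F          bool do $          expand F -> λ
  5  $ S            bool do $          expand S -> bool do F S
  6  $ S F do bool  bool do $          match bool
  7  $ S F do       do $               match do
  8  $ S F          $                  expand F -> λ
Stack after step 8: $ S (top = S).

S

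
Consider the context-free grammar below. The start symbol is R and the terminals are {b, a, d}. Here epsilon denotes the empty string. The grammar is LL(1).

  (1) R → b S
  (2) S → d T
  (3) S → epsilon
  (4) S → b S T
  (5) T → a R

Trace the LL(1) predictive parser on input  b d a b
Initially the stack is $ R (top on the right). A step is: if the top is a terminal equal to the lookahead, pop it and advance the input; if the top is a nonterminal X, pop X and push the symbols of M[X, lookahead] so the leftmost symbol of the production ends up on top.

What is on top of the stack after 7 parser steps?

b

step 1: stack=$ R  input=b d a b $  — expand R → b S
step 2: stack=$ S b  input=b d a b $  — match b
step 3: stack=$ S  input=d a b $  — expand S → d T
step 4: stack=$ T d  input=d a b $  — match d
step 5: stack=$ T  input=a b $  — expand T → a R
step 6: stack=$ R a  input=a b $  — match a
step 7: stack=$ R  input=b $  — expand R → b S
Stack after step 7: $ S b (top = b).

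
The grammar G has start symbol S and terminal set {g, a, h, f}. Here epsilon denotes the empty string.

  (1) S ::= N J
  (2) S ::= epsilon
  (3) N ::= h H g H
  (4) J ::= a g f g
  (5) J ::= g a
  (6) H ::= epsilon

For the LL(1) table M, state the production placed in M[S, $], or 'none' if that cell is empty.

FIRST(N) = {h}
FIRST(J) = {a, g}
FIRST(H) = {epsilon}
FIRST(S) = {epsilon, h}  (via N J)
FOLLOW(S) includes $ since S is the start symbol.
FOLLOW(S): S appears on no right-hand side. Thus FOLLOW(S) = {$}.
For S ::= N J: FIRST(N J) = {h}, so it goes in M[S, t] for t ∈ {h}.
For S ::= epsilon: FIRST(epsilon) = {epsilon}, so it goes in M[S, t] for t ∈ {}; since epsilon ∈ FIRST, also for every t ∈ FOLLOW(S) = {$}.

S ::= epsilon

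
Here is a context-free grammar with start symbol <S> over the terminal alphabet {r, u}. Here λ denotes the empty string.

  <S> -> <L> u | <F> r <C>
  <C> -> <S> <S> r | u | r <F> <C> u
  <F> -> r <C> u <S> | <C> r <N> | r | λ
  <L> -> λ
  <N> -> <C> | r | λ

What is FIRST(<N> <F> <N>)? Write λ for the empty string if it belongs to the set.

FIRST(<L>): from <L>->λ we get {λ}. So FIRST(<L>) = {λ}.
FIRST(<S>): from <S>-><L> u we get {u}; from <S>-><F> r <C> we get {r, u}. So FIRST(<S>) = {r, u}.
FIRST(<C>): from <C>-><S> <S> r we get {r, u}; from <C>->u we get {u}; from <C>->r <F> <C> u we get {r}. So FIRST(<C>) = {r, u}.
FIRST(<F>): from <F>->r <C> u <S> we get {r}; from <F>-><C> r <N> we get {r, u}; from <F>->r we get {r}; from <F>->λ we get {λ}. So FIRST(<F>) = {λ, r, u}.
FIRST(<N>): from <N>-><C> we get {r, u}; from <N>->r we get {r}; from <N>->λ we get {λ}. So FIRST(<N>) = {λ, r, u}.
FIRST(<N> <F> <N>): take FIRST of each symbol in turn, carrying on past any symbol whose FIRST contains λ; result {λ, r, u}.

{λ, r, u}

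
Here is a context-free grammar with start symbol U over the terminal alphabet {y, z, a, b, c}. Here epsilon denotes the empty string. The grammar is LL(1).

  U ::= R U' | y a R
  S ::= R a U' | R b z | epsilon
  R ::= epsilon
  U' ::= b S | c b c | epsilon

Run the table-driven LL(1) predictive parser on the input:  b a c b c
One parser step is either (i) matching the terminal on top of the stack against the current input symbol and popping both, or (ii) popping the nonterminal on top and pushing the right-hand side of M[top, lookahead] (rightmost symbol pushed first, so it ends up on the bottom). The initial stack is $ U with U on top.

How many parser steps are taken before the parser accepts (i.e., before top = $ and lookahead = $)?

11

step 1: stack=$ U  input=b a c b c $  — expand U ::= R U'
step 2: stack=$ U' R  input=b a c b c $  — expand R ::= epsilon
step 3: stack=$ U'  input=b a c b c $  — expand U' ::= b S
step 4: stack=$ S b  input=b a c b c $  — match b
step 5: stack=$ S  input=a c b c $  — expand S ::= R a U'
step 6: stack=$ U' a R  input=a c b c $  — expand R ::= epsilon
step 7: stack=$ U' a  input=a c b c $  — match a
step 8: stack=$ U'  input=c b c $  — expand U' ::= c b c
step 9: stack=$ c b c  input=c b c $  — match c
step 10: stack=$ c b  input=b c $  — match b
step 11: stack=$ c  input=c $  — match c
Accept reached after 11 steps.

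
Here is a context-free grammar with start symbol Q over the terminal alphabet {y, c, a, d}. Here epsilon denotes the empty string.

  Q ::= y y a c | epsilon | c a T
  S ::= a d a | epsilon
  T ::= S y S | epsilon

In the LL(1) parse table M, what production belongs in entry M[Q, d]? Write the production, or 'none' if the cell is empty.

FIRST(Q): from Q::=y y a c we get {y}; from Q::=epsilon we get {epsilon}; from Q::=c a T we get {c}. So FIRST(Q) = {epsilon, c, y}.
FIRST(S): from S::=a d a we get {a}; from S::=epsilon we get {epsilon}. So FIRST(S) = {epsilon, a}.
FIRST(T): from T::=S y S we get {a, y}; from T::=epsilon we get {epsilon}. So FIRST(T) = {epsilon, a, y}.
FOLLOW(Q) includes $ since Q is the start symbol.
FOLLOW(Q): Q appears on no right-hand side. Thus FOLLOW(Q) = {$}.
For Q ::= y y a c: FIRST(y y a c) = {y}, so it goes in M[Q, t] for t ∈ {y}.
For Q ::= epsilon: FIRST(epsilon) = {epsilon}, so it goes in M[Q, t] for t ∈ {}; since epsilon ∈ FIRST, also for every t ∈ FOLLOW(Q) = {$}.
For Q ::= c a T: FIRST(c a T) = {c}, so it goes in M[Q, t] for t ∈ {c}.
None of these place a production in M[Q, d].

none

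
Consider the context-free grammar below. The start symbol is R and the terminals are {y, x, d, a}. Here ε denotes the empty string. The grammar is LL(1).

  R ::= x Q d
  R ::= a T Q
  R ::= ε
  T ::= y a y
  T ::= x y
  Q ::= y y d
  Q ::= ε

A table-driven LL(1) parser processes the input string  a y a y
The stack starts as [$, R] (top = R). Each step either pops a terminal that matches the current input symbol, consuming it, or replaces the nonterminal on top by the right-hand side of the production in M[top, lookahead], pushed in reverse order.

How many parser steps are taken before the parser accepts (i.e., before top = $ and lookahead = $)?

     Stack      Input      Action
  1  $ R        a y a y $  expand R ::= a T Q
  2  $ Q T a    a y a y $  match a
  3  $ Q T      y a y $    expand T ::= y a y
  4  $ Q y a y  y a y $    match y
  5  $ Q y a    a y $      match a
  6  $ Q y      y $        match y
  7  $ Q        $          expand Q ::= ε
Accept reached after 7 steps.

7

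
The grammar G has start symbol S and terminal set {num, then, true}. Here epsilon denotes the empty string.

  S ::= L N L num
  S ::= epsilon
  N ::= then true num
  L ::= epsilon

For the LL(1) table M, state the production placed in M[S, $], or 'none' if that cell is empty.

FIRST(N): from N::=then true num we get {then}. So FIRST(N) = {then}.
FIRST(L): from L::=epsilon we get {epsilon}. So FIRST(L) = {epsilon}.
FIRST(S): from S::=L N L num we get {then}; from S::=epsilon we get {epsilon}. So FIRST(S) = {epsilon, then}.
FOLLOW(S) includes $ since S is the start symbol.
FOLLOW(S): S appears on no right-hand side. Thus FOLLOW(S) = {$}.
For S ::= L N L num: FIRST(L N L num) = {then}, so it goes in M[S, t] for t ∈ {then}.
For S ::= epsilon: FIRST(epsilon) = {epsilon}, so it goes in M[S, t] for t ∈ {}; since epsilon ∈ FIRST, also for every t ∈ FOLLOW(S) = {$}.

S ::= epsilon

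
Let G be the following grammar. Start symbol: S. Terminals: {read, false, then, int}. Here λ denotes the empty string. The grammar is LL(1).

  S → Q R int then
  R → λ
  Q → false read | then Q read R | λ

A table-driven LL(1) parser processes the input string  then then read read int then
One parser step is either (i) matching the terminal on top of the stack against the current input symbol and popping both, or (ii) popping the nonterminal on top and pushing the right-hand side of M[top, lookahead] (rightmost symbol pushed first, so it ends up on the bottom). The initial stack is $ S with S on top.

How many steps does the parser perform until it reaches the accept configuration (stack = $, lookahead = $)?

step 1: stack=$ S  input=then then read read int then $  — expand S → Q R int then
step 2: stack=$ then int R Q  input=then then read read int then $  — expand Q → then Q read R
step 3: stack=$ then int R R read Q then  input=then then read read int then $  — match then
step 4: stack=$ then int R R read Q  input=then read read int then $  — expand Q → then Q read R
step 5: stack=$ then int R R read R read Q then  input=then read read int then $  — match then
step 6: stack=$ then int R R read R read Q  input=read read int then $  — expand Q → λ
step 7: stack=$ then int R R read R read  input=read read int then $  — match read
step 8: stack=$ then int R R read R  input=read int then $  — expand R → λ
step 9: stack=$ then int R R read  input=read int then $  — match read
step 10: stack=$ then int R R  input=int then $  — expand R → λ
step 11: stack=$ then int R  input=int then $  — expand R → λ
step 12: stack=$ then int  input=int then $  — match int
step 13: stack=$ then  input=then $  — match then
Accept reached after 13 steps.

13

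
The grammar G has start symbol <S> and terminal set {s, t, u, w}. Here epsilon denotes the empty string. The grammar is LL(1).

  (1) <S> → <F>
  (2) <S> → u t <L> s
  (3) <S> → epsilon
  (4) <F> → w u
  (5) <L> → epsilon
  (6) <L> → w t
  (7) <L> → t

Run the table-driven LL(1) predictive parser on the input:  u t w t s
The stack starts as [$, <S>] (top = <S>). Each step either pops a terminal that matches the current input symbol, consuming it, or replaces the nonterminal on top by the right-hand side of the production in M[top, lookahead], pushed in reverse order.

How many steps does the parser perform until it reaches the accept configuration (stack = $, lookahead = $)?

     Stack        Input        Action
  1  $ <S>        u t w t s $  expand <S> → u t <L> s
  2  $ s <L> t u  u t w t s $  match u
  3  $ s <L> t    t w t s $    match t
  4  $ s <L>      w t s $      expand <L> → w t
  5  $ s t w      w t s $      match w
  6  $ s t        t s $        match t
  7  $ s          s $          match s
Accept reached after 7 steps.

7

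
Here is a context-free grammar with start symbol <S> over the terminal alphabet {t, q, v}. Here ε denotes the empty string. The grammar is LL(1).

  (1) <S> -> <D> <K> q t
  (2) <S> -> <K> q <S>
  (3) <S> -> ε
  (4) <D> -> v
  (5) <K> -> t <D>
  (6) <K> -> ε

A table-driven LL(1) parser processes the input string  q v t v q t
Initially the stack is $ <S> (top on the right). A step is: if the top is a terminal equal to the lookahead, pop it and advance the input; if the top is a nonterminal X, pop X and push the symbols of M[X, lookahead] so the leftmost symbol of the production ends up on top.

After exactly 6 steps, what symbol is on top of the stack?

     Stack          Input          Action
  1  $ <S>          q v t v q t $  expand <S> -> <K> q <S>
  2  $ <S> q <K>    q v t v q t $  expand <K> -> ε
  3  $ <S> q        q v t v q t $  match q
  4  $ <S>          v t v q t $    expand <S> -> <D> <K> q t
  5  $ t q <K> <D>  v t v q t $    expand <D> -> v
  6  $ t q <K> v    v t v q t $    match v
Stack after step 6: $ t q <K> (top = <K>).

<K>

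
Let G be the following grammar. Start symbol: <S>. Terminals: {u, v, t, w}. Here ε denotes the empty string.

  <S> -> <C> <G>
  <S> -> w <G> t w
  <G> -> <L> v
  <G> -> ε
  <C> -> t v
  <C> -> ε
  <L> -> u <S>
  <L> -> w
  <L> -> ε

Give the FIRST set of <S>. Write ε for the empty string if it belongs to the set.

FIRST(<C>) = {ε, t}
FIRST(<L>) = {ε, u, w}
FIRST(<G>) = {ε, u, v, w}  (via <L> v)
FIRST(<S>) = {ε, t, u, v, w}  (via <C> <G>)

{ε, t, u, v, w}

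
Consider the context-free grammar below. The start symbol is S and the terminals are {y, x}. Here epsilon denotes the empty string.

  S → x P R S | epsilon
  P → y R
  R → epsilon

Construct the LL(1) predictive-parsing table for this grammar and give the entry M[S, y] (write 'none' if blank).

FIRST(S): from S→x P R S we get {x}; from S→epsilon we get {epsilon}. So FIRST(S) = {epsilon, x}.
FIRST(P): from P→y R we get {y}. So FIRST(P) = {y}.
FIRST(R): from R→epsilon we get {epsilon}. So FIRST(R) = {epsilon}.
FOLLOW(S) includes $ since S is the start symbol.
FOLLOW(S): in S→x P R S, the suffix after S is empty (adds nothing new). Thus FOLLOW(S) = {$}.
For S → x P R S: FIRST(x P R S) = {x}, so it goes in M[S, t] for t ∈ {x}.
For S → epsilon: FIRST(epsilon) = {epsilon}, so it goes in M[S, t] for t ∈ {}; since epsilon ∈ FIRST, also for every t ∈ FOLLOW(S) = {$}.
None of these place a production in M[S, y].

none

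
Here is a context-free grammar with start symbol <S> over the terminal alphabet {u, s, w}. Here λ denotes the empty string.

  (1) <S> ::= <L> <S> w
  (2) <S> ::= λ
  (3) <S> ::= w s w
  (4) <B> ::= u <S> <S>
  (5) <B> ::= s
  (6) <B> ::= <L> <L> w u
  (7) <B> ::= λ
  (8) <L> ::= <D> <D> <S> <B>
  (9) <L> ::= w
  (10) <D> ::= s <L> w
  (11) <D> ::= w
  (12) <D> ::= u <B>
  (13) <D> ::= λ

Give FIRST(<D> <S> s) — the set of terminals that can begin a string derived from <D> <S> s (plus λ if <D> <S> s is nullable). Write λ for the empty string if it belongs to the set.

FIRST(<D>) = {λ, s, u, w}
FIRST(<S>) = {λ, s, u, w}  (via <L> <S> w)
FIRST(<B>) = {λ, s, u, w}  (via <L> <L> w u)
FIRST(<L>) = {λ, s, u, w}  (via <D> <D> <S> <B>)
FIRST(<D> <S> s): take FIRST of each symbol in turn, carrying on past any symbol whose FIRST contains λ; result {s, u, w}.

{s, u, w}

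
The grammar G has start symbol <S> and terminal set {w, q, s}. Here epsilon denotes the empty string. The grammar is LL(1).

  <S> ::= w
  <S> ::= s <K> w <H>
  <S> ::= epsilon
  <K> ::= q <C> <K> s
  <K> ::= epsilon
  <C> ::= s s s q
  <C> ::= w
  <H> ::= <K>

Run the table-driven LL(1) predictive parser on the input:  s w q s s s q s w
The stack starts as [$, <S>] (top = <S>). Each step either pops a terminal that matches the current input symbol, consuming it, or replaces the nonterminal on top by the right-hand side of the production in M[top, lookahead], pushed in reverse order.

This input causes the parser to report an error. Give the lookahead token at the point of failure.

step 1: stack=$ <S>  input=s w q s s s q s w $  — expand <S> ::= s <K> w <H>
step 2: stack=$ <H> w <K> s  input=s w q s s s q s w $  — match s
step 3: stack=$ <H> w <K>  input=w q s s s q s w $  — expand <K> ::= epsilon
step 4: stack=$ <H> w  input=w q s s s q s w $  — match w
step 5: stack=$ <H>  input=q s s s q s w $  — expand <H> ::= <K>
step 6: stack=$ <K>  input=q s s s q s w $  — expand <K> ::= q <C> <K> s
step 7: stack=$ s <K> <C> q  input=q s s s q s w $  — match q
step 8: stack=$ s <K> <C>  input=s s s q s w $  — expand <C> ::= s s s q
step 9: stack=$ s <K> q s s s  input=s s s q s w $  — match s
step 10: stack=$ s <K> q s s  input=s s q s w $  — match s
step 11: stack=$ s <K> q s  input=s q s w $  — match s
step 12: stack=$ s <K> q  input=q s w $  — match q
step 13: stack=$ s <K>  input=s w $  — expand <K> ::= epsilon
step 14: stack=$ s  input=s w $  — match s
step 15: stack=$  input=w $  — error: stack empty but input remains

w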